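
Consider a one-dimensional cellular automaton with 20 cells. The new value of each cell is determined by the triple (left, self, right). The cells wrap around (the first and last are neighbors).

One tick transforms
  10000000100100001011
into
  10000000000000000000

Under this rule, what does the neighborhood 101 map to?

0

At position 17 the neighborhood is 101; the next row has 0 there.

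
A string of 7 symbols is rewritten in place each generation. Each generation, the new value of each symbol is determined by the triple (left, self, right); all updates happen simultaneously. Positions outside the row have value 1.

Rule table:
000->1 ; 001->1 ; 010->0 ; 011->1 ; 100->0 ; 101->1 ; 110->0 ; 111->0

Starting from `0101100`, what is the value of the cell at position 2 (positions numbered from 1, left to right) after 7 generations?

1011001
0110011
1100110
0001101
0111011
1100110  (repeats generation 3; period 3)
generation 7: 0001101
position 2 holds 0

0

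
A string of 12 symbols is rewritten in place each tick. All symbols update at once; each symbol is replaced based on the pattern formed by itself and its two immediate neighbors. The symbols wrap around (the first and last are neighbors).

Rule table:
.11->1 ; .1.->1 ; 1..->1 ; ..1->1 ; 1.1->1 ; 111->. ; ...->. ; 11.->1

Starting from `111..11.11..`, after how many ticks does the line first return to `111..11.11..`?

1.1111111111
111.........
1.11.......1
11111.....11
....11...11.
...1111.1111
1.11..111..1
1111111.1111
......111...
.....11.11..
....1111111.
...11.....11
1.1111...111
111..11.11..

14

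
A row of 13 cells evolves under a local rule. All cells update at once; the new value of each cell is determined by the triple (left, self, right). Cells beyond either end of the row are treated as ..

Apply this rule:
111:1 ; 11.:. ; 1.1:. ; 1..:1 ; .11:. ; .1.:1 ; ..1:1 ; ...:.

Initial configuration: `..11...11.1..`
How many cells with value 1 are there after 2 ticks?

9

.1..1.1...11.
11111.11.1..1
count of 1: 9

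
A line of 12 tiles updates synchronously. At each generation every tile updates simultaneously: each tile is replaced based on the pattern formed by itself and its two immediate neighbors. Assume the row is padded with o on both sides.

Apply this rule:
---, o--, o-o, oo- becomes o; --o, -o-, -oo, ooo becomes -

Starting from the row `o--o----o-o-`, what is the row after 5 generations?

oo--ooo--o-o
-oo---oo--o-
o-ooo--oo--o
oo--oo--oo--
-oo--oo--oo-

-oo--oo--oo-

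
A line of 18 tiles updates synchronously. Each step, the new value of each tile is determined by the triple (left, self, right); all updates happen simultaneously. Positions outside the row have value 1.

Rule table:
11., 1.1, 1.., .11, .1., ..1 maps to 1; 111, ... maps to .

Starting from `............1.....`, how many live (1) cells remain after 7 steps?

1..........111...1
11........11.11.11
.11......11111111.
1111....11......11
...11..1111....11.
1.111111..11..1111
111....11111111...
count of 1: 11

11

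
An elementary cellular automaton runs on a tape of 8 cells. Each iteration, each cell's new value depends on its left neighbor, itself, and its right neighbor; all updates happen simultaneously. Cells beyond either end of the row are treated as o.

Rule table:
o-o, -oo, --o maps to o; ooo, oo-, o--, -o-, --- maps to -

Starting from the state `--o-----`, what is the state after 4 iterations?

----oo-o

iteration 1: -o-----o
iteration 2: o-----oo
iteration 3: -----oo-
iteration 4: ----oo-o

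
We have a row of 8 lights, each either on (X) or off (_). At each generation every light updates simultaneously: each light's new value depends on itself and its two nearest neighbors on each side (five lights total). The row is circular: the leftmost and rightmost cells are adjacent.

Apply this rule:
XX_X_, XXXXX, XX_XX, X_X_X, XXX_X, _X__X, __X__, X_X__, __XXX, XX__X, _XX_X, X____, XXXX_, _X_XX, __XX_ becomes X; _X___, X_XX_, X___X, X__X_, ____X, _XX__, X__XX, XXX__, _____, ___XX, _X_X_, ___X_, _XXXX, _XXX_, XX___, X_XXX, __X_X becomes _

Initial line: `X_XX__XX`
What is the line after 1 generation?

XX__X_X_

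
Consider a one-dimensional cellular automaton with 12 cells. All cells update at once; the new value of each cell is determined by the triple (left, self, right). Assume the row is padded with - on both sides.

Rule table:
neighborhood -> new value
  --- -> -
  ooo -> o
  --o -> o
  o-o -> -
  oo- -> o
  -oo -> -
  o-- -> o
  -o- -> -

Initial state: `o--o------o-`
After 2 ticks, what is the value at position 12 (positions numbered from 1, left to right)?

-

-oo-o----o-o
o-o--o--o---
position 12 holds -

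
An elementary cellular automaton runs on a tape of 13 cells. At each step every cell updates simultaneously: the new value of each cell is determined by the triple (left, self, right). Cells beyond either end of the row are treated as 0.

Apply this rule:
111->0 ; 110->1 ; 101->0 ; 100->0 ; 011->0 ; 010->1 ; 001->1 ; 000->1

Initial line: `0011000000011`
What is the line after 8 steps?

0101000000101

step 1: 1101011111101
step 2: 0101000000101
step 3: 1101011111101  (repeats step 1; period 2)
step 8: 0101000000101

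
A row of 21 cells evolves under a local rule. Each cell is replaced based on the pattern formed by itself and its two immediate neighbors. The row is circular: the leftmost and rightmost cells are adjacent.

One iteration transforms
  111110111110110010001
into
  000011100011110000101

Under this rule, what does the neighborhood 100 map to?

At position 14 the neighborhood is 100; the next row has 0 there.

0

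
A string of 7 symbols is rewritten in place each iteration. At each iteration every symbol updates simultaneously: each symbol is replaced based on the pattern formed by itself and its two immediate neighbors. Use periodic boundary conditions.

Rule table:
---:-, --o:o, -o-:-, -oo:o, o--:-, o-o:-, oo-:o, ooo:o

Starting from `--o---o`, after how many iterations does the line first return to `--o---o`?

7

-o---o-
o---o--
---o--o
--o--o-
-o--o--
o--o---
--o---o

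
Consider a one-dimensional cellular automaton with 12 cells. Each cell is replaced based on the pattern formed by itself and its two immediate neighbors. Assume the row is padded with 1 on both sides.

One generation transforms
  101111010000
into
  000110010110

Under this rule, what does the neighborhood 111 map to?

At position 3 the neighborhood is 111; the next row has 1 there.

1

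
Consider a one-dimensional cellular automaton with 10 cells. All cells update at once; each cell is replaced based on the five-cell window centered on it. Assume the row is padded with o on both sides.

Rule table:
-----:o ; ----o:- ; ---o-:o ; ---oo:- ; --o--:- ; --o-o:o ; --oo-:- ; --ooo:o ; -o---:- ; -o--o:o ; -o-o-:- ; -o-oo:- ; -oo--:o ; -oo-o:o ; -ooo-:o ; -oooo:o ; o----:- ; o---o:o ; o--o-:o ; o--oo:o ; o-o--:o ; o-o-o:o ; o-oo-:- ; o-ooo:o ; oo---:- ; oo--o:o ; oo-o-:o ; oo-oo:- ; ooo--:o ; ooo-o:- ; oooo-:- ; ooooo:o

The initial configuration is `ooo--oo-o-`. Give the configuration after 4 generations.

o-ooo-ooo-
--oo--oo--
oo-ooo-ooo
---oo--ooo

---oo--ooo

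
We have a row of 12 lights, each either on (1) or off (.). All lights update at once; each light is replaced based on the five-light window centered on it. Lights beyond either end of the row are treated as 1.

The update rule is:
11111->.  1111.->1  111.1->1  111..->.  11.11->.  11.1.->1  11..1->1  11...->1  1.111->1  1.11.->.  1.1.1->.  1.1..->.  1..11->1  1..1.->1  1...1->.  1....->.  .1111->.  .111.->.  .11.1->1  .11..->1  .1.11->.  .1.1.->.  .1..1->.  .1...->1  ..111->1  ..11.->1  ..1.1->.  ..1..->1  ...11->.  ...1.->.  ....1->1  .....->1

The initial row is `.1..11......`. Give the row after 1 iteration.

1..1111.111.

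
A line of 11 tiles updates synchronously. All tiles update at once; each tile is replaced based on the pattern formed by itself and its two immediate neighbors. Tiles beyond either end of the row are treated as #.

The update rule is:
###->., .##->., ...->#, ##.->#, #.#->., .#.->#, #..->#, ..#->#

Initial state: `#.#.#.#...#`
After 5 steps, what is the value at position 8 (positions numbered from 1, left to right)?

#.#.#.####.
#.#.#....#.
#.#.######.
#.#......#.
#.########.
position 8 holds #

#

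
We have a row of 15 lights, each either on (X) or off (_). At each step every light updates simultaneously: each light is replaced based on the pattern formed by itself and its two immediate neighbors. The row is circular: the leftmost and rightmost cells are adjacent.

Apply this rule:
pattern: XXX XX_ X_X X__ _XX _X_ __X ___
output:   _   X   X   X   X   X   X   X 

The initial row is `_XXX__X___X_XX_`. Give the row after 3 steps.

XX_XXXXXXXXXXXX
_XXX___________
XX_XXXXXXXXXXXX

XX_XXXXXXXXXXXX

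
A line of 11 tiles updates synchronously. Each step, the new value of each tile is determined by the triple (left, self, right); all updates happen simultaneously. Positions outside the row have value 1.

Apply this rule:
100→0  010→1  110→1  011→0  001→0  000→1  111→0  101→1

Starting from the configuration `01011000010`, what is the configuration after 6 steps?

11101011011
00111101100
00000110100
01110011100
10010000100
10010110100

10010110100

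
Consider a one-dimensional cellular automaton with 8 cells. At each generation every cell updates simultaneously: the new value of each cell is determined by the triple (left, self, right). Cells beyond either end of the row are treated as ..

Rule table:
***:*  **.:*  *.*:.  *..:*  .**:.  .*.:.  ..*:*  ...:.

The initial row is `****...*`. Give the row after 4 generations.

..*.****

generation 1: .****.*.
generation 2: *.***..*
generation 3: ...****.
generation 4: ..*.****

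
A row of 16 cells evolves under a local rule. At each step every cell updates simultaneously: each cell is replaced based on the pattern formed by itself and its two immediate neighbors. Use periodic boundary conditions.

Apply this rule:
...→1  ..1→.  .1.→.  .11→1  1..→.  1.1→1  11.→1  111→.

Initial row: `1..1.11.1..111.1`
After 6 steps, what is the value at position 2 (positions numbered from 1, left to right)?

1...1111...1.111
1.1.1..1.1..11..
.1.1....1...11..
..1..11...1.11.1
.....11.1..1111.
1111.111...1..1.
position 2 holds 1

1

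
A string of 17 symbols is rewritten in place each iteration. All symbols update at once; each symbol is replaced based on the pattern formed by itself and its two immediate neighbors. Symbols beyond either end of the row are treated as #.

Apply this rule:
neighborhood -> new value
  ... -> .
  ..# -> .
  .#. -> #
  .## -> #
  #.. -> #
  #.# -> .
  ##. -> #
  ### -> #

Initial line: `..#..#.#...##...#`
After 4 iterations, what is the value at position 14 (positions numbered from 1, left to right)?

#

#.##.#.##..###..#
#.##.#.###.####.#
#.##.#.###.####.#  (fixed point — unchanged through iteration 4)
position 14 holds #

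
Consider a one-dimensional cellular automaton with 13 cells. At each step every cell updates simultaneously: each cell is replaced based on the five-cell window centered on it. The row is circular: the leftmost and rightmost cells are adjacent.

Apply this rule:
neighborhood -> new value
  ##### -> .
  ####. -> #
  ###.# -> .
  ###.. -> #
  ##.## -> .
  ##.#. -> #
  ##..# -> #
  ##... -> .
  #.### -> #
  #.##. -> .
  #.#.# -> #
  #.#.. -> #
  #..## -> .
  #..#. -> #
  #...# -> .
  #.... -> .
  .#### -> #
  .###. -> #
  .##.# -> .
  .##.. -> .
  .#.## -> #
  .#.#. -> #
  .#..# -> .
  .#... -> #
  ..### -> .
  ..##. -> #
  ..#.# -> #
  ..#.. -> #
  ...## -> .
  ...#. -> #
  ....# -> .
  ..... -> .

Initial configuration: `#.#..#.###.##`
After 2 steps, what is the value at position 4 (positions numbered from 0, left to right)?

#

.##.#####..##
....##.###.#.
position 4 holds #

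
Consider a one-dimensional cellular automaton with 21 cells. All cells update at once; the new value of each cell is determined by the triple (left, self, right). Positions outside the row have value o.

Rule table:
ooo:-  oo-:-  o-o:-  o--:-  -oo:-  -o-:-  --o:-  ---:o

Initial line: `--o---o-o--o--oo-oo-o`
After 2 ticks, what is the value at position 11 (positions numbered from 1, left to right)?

----o----------------
-oo---oooooooooooooo-
position 11 holds o

o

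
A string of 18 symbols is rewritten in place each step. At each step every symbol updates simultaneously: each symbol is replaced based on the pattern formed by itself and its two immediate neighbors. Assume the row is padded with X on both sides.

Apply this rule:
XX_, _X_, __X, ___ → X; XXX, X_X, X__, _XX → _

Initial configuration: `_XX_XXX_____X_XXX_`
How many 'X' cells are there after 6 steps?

9

__X___X_XXXXX___X_
_XX_XXX_____X_XXX_  (repeats step 0; period 2)
step 6: _XX_XXX_____X_XXX_
count of X: 9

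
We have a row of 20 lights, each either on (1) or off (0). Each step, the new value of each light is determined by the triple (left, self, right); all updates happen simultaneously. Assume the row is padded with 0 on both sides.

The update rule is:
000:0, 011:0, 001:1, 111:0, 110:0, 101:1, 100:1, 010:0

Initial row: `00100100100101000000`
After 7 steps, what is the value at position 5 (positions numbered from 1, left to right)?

01011011011010100000
10100100100101010000
01011011011010101000
10100100100101010100
01011011011010101010
10100100100101010101
01011011011010101010
position 5 holds 1

1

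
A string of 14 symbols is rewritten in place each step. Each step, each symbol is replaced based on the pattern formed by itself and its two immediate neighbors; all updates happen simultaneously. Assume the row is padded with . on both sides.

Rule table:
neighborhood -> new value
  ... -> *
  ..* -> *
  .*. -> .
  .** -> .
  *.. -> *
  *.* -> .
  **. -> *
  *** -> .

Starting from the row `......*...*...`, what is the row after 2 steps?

******.***.***
.....*...*...*

.....*...*...*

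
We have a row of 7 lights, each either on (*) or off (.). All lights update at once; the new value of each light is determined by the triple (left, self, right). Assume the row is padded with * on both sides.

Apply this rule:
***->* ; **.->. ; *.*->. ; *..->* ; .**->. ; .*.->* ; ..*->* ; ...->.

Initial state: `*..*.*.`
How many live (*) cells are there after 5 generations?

6

generation 1: .***.*.
generation 2: ..*..*.
generation 3: ******.
generation 4: *****..
generation 5: ****.**
count of *: 6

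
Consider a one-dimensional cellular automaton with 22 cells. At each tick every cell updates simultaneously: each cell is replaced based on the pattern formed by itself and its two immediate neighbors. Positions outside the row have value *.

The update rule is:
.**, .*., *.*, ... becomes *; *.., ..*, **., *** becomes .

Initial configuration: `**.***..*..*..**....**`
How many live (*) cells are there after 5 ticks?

8

tick 1: ..**....*..*..*..**.*.
tick 2: ..*..**.*..*..*..*.***
tick 3: ..*..*.**..*..*..***..
tick 4: ..*..***...*..*..*....
tick 5: ..*..*...*.*..*..*.**.
count of *: 8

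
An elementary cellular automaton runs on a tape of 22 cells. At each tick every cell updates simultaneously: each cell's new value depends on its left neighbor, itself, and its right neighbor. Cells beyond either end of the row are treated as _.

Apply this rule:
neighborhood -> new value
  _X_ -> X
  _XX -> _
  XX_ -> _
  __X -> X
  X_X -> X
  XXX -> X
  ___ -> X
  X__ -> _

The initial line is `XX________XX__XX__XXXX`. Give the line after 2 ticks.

XXX_XXXXX__XXX_XXXX___

___XXXXXXX___X___X_XX_
XXX_XXXXX__XXX_XXXX___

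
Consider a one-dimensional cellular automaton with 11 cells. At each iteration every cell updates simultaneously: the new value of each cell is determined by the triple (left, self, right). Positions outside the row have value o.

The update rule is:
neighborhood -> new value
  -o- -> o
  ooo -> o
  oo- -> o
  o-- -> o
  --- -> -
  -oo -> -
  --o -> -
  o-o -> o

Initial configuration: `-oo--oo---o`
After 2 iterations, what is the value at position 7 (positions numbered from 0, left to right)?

o

o-oo--oo---
oo-oo--oo--
position 7 holds o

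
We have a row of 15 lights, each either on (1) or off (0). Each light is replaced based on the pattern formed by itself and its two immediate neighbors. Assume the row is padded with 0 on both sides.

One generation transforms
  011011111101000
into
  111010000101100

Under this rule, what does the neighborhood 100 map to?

1

At position 12 the neighborhood is 100; the next row has 1 there.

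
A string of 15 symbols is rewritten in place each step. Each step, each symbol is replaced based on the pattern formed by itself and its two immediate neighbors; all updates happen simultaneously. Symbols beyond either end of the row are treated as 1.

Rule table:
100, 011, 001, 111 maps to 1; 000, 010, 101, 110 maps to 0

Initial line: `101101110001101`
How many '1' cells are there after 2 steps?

step 1: 001001101011001
step 2: 110111000010111
count of 1: 9

9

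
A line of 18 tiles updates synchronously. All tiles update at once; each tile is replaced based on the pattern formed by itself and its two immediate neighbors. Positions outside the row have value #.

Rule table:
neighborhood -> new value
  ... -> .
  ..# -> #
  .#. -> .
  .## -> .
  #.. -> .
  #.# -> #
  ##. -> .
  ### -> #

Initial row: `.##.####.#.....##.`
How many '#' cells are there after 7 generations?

generation 1: #..#.##.#.....#..#
generation 2: ..#.#..#.....#..#.
generation 3: .#.#..#.....#..#.#
generation 4: #.#..#.....#..#.#.
generation 5: .#..#.....#..#.#.#
generation 6: #..#.....#..#.#.#.
generation 7: ..#.....#..#.#.#.#
count of #: 6

6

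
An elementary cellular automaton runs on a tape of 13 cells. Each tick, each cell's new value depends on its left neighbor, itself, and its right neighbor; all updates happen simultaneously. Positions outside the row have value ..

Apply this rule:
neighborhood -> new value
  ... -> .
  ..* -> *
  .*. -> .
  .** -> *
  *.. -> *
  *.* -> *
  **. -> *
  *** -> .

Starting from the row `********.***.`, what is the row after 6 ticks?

.************

*......***.**
.*....**.****
*.*..*****..*
.*.***...***.
*.**.**.**.**
.************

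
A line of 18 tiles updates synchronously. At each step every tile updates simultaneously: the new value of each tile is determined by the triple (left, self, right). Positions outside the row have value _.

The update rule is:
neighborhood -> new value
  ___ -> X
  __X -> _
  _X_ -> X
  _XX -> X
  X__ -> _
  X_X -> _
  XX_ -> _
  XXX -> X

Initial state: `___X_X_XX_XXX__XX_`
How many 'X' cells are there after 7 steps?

8

XX_X_X_X__XX___X__
X__X_X_X__X__X_X_X
X__X_X_X__X__X_X_X  (fixed point — unchanged through step 7)
count of X: 8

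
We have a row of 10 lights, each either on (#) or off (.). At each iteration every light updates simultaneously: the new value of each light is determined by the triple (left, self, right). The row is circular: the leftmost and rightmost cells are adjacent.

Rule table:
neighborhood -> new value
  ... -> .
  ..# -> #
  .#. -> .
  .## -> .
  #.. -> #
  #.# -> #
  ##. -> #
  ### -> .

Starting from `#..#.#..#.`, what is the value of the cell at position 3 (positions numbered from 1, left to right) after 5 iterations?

.

.##.#.##.#
#.##.#.##.
.#.##.#.##
#.#.##.#.#
##.#.##.#.
position 3 holds .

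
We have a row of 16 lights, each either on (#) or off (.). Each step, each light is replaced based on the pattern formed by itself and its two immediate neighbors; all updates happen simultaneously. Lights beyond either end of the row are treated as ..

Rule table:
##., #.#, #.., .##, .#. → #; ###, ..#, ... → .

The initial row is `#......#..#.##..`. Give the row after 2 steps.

step 1: ##.....##.#####.
step 2: ###....####...##

###....####...##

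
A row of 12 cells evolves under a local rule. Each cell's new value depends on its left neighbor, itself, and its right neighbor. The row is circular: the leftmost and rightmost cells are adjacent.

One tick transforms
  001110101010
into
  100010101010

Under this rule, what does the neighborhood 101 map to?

At position 5 the neighborhood is 101; the next row has 0 there.

0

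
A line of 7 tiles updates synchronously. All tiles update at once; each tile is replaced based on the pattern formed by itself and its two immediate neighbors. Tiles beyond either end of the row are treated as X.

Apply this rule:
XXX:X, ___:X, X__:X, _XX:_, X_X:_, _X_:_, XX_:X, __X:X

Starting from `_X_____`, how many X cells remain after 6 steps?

__XXXXX
XX_XXXX
XX__XXX
XXXX_XX
XXXX__X
XXXXXX_
count of X: 6

6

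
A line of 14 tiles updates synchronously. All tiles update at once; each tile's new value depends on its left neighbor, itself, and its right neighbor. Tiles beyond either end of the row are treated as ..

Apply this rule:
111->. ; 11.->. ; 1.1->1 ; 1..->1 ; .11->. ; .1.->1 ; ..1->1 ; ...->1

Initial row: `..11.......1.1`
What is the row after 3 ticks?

11..1111111111
..11..........
11..1111111111

11..1111111111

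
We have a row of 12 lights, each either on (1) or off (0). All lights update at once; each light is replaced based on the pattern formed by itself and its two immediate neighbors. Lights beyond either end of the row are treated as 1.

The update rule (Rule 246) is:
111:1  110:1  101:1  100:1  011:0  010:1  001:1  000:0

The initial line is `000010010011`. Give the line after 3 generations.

100111111101
111011111110
111101111111

111101111111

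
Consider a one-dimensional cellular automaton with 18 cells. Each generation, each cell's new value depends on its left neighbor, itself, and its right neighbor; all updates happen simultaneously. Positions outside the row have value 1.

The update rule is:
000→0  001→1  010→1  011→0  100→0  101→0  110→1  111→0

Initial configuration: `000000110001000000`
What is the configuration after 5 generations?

010101010101011010

generation 1: 000001010011000001
generation 2: 000011010101000010
generation 3: 000101010101000110
generation 4: 001101010101001010
generation 5: 010101010101011010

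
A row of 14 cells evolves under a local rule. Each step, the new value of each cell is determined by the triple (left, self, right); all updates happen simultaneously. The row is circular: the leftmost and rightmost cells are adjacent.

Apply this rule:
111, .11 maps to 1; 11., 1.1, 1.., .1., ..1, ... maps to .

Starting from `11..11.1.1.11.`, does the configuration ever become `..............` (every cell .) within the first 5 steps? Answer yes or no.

yes

step 1: 1...1......1..
step 2: ..............
all cells are . at step 2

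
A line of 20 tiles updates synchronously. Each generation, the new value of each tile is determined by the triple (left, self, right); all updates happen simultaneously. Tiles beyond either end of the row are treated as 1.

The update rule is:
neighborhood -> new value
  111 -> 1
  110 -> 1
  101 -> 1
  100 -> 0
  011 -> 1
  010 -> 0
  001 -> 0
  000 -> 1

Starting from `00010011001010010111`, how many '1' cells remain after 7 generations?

18

01000011000100001111
10011011010001101111
10011111100101111111
10011111100011111111
10011111101011111111
10011111110111111111
10011111111111111111
count of 1: 18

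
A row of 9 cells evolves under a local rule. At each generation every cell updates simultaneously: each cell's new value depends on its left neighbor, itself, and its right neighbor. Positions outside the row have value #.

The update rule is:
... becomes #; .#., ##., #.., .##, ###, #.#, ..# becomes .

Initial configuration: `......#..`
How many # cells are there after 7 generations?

4

.####....
......##.
.####....  (repeats generation 1; period 2)
generation 7: .####....
count of #: 4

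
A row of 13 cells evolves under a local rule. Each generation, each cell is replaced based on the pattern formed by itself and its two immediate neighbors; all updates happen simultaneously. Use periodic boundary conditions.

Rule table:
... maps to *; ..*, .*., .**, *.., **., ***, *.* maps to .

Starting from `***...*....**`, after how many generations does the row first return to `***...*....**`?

2

....*...**...
***...*....**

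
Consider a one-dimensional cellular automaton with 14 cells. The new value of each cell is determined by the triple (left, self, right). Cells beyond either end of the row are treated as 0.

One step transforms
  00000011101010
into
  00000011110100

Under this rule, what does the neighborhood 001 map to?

At position 5 the neighborhood is 001; the next row has 0 there.

0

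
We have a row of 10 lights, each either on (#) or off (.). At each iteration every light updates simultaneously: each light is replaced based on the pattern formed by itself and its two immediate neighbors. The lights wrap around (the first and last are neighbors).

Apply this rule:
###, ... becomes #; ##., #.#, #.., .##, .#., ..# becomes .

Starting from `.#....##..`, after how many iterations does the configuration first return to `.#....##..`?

2

...##....#
.#....##..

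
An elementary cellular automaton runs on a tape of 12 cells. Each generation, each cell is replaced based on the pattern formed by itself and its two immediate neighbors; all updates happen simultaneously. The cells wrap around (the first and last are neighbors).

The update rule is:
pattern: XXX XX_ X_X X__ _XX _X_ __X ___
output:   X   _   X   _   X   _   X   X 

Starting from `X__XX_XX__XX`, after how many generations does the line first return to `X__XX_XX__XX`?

12

__XX_XX__XXX
_XX_XX__XXX_
XX_XX__XXX__
X_XX__XXX__X
_XX__XXX__XX
XX__XXX__XX_
X__XXX__XX_X
__XXX__XX_XX
_XXX__XX_XX_
XXX__XX_XX__
XX__XX_XX__X
X__XX_XX__XX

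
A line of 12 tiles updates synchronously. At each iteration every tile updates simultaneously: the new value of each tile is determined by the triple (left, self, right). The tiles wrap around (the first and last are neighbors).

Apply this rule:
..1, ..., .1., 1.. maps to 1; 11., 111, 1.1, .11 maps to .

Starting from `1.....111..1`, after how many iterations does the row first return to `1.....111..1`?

2

.11111...11.
1.....111..1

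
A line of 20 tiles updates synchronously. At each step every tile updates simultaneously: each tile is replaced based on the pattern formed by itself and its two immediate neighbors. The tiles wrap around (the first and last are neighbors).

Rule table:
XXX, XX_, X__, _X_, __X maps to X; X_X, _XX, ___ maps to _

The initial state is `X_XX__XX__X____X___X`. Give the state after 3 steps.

_XX__XXX_XXXXX__X_X_

step 1: X__XXX_XXXXX__XXX_X_
step 2: XXX_XX__XXXXXX_XX_X_
step 3: _XX__XXX_XXXXX__X_X_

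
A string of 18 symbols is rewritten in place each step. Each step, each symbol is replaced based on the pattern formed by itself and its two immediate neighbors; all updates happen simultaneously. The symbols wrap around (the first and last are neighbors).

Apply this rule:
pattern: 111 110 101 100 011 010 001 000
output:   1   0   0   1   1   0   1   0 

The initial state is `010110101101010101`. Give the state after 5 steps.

step 1: 000100001000000000
step 2: 001010010100000000
step 3: 010001100010000000
step 4: 101011010101000000
step 5: 000010000000100001

000010000000100001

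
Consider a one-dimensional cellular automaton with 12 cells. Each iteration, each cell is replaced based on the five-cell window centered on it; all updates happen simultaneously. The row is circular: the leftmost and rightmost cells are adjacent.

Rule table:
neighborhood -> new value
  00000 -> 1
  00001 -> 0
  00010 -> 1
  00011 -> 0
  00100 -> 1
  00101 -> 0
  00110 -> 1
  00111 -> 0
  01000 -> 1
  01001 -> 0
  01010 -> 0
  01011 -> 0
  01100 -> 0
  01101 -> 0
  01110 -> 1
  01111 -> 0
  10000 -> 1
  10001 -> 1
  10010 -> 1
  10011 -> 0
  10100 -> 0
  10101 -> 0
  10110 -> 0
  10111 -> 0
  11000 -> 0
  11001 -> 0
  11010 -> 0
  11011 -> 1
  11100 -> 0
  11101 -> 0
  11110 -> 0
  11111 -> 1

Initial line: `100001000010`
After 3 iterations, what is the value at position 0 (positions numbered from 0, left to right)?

0

011011110100
010100000011
000011110010
position 0 holds 0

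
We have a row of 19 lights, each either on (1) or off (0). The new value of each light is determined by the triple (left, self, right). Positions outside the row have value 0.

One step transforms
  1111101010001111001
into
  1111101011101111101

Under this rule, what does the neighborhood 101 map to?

At position 5 the neighborhood is 101; the next row has 0 there.

0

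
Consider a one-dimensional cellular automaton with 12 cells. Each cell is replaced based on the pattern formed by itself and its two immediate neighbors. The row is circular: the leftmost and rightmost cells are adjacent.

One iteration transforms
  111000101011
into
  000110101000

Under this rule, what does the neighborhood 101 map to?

At position 7 the neighborhood is 101; the next row has 0 there.

0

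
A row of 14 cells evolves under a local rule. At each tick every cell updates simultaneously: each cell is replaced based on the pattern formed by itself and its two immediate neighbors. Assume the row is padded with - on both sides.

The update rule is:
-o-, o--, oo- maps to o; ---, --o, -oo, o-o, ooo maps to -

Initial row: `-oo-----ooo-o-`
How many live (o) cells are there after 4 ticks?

4

--oo------o-oo
---oo-----o--o
----oo----oo-o
-----oo----o-o
count of o: 4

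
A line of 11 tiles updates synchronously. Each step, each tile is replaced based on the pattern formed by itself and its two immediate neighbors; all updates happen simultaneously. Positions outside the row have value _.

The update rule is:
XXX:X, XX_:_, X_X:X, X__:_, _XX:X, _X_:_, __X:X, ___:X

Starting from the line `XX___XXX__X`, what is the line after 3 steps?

XXXXX__X__X

X__XXXX__X_
__XXXX__X__
XXXXX__X__X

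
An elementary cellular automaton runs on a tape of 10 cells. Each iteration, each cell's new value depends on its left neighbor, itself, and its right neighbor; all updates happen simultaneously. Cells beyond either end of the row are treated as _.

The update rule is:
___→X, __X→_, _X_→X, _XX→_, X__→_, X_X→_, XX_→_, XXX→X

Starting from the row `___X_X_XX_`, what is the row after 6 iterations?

XX_X_X____
___X_X_XXX
XX_X_X__X_
___X_X__X_
XX_X_X__X_  (repeats iteration 3; period 2)
iteration 6: ___X_X__X_

___X_X__X_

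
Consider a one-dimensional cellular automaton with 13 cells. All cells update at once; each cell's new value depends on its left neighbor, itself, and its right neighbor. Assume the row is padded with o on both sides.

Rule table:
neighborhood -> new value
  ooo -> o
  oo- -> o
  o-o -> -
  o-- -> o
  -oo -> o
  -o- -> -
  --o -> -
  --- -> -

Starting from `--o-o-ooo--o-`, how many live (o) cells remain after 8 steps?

11

o-----oooo---
oo----ooooo--
ooo---oooooo-
oooo--oooooo-
ooooo-oooooo-
ooooo-oooooo-  (fixed point — unchanged through step 8)
count of o: 11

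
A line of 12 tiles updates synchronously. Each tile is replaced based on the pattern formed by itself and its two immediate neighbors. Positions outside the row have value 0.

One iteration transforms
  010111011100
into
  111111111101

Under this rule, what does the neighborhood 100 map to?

At position 10 the neighborhood is 100; the next row has 0 there.

0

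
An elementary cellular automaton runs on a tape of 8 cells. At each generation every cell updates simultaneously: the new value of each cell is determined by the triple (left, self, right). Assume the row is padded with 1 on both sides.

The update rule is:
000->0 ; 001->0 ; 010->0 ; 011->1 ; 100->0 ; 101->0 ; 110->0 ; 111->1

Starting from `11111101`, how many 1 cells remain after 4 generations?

generation 1: 11111001
generation 2: 11110001
generation 3: 11100001
generation 4: 11000001
count of 1: 3

3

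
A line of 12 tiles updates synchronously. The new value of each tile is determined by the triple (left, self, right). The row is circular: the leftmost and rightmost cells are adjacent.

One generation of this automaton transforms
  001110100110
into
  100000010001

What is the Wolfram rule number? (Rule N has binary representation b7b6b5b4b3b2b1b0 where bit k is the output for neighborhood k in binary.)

position 3: 111 → 0  (bit 7 = 0)
position 4: 110 → 0  (bit 6 = 0)
position 5: 101 → 0  (bit 5 = 0)
position 7: 100 → 1  (bit 4 = 1)
position 2: 011 → 0  (bit 3 = 0)
position 6: 010 → 0  (bit 2 = 0)
position 1: 001 → 0  (bit 1 = 0)
position 0: 000 → 1  (bit 0 = 1)
bits b7..b0 = 00010001 = 17

17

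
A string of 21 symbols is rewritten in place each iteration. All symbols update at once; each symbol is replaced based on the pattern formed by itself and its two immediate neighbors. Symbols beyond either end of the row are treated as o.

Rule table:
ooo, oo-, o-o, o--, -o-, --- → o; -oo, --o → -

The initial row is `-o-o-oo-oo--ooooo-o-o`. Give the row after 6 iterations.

ooooo-oo-oo--ooooooo-
oooooo-oo-oo--ooooooo
ooooooo-oo-oo--oooooo
oooooooo-oo-oo--ooooo
ooooooooo-oo-oo--oooo
oooooooooo-oo-oo--ooo

oooooooooo-oo-oo--ooo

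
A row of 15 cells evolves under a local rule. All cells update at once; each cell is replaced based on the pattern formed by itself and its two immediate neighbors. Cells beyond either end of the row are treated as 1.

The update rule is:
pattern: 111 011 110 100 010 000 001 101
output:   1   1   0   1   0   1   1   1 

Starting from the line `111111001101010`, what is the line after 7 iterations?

111110111010101
111101110101011
111011101010111
110111010101111
101110101011111
011101010111111
111010101111111

111010101111111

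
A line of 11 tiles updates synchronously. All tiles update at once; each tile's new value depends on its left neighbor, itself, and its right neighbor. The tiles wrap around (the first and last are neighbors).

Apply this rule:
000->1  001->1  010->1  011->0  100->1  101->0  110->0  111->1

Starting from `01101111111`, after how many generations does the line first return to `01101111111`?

4

generation 1: 00000111110
generation 2: 11111011101
generation 3: 11110001000
generation 4: 01101111111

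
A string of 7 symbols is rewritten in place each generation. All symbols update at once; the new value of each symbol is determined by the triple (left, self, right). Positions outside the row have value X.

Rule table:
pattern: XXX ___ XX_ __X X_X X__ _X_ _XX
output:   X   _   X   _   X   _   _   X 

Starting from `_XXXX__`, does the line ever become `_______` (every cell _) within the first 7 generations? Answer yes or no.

XXXXX__
XXXXX__  (fixed point — unchanged through generation 7)
generation 7 is XXXXX__, still not uniform _

no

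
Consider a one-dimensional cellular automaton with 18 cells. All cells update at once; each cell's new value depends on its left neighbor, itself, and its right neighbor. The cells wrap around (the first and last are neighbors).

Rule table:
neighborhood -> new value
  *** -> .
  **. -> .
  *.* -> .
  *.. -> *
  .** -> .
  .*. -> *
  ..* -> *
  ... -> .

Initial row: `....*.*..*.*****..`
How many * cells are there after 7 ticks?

...**.****......*.
..*.......*....***
****.....***..*...
....*...*...****.*
*..***.***.*.....*
.**........**...*.
*..*......*..*.***
count of *: 7

7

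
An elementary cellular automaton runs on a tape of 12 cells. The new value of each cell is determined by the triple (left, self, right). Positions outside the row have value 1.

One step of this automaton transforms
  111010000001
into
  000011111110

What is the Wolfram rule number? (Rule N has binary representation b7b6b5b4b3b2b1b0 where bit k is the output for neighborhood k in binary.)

23

position 0: 111 → 0  (bit 7 = 0)
position 2: 110 → 0  (bit 6 = 0)
position 3: 101 → 0  (bit 5 = 0)
position 5: 100 → 1  (bit 4 = 1)
position 11: 011 → 0  (bit 3 = 0)
position 4: 010 → 1  (bit 2 = 1)
position 10: 001 → 1  (bit 1 = 1)
position 6: 000 → 1  (bit 0 = 1)
bits b7..b0 = 00010111 = 23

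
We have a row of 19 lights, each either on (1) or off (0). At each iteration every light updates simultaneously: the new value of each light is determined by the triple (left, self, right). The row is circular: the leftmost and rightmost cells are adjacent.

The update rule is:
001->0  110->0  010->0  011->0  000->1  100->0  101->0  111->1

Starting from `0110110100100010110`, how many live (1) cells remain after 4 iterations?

12

0000000000001000000
1111111111100011111
1111111111001001111
1111111110000000111
count of 1: 12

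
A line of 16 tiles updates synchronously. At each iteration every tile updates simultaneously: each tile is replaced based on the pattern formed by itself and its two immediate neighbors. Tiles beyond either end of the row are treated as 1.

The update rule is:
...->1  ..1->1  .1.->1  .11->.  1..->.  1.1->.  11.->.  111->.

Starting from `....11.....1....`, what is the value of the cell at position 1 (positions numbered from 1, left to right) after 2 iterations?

.

iteration 1: .111...11111.111
iteration 2: .....11.........
position 1 holds .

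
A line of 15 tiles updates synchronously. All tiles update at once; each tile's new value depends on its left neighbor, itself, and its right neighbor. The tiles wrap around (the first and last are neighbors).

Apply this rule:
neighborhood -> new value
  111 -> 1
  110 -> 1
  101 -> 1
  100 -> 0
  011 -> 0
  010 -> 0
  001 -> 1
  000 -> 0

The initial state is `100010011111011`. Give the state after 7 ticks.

111010101010101

100100101111101
101001010111110
010010101011111
100101010101111
101010101010111
110101010101011
111010101010101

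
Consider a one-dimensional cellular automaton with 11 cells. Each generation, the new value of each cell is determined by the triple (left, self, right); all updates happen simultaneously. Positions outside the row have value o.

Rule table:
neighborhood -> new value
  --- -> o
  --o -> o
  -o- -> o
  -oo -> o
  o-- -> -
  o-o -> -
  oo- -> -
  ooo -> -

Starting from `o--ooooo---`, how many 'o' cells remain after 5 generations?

--oo-----oo
-oo--ooooo-
-o--oo-----
-o-oo--oooo
-o-o--oo---
count of o: 4

4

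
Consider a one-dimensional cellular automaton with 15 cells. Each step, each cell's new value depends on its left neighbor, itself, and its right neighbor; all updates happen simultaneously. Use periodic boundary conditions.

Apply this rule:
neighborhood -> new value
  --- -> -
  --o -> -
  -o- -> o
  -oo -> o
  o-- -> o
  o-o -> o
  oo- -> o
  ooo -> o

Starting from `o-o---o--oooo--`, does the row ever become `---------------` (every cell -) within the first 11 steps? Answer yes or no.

oooo--oo-ooooo-
ooooo-ooooooooo
ooooooooooooooo
ooooooooooooooo  (fixed point — unchanged through step 11)
step 11 is ooooooooooooooo, still not uniform -

no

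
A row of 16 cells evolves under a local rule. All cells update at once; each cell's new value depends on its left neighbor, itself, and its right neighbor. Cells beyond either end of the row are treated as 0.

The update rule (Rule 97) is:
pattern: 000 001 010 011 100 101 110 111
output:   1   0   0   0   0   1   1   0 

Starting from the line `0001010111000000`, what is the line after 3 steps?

0001000110001100

1100101001011111
0100010000100001
0001000110001100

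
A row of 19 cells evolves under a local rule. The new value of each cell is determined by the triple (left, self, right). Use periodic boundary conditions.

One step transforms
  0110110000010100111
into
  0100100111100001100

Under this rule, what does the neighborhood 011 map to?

1

At position 1 the neighborhood is 011; the next row has 1 there.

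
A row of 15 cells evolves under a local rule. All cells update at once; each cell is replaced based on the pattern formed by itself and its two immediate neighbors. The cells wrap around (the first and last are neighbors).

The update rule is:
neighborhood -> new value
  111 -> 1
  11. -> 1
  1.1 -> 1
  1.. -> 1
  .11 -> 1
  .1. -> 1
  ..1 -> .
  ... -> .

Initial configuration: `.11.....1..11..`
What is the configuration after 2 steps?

.1111...1111111

.111....11.111.
.1111...1111111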